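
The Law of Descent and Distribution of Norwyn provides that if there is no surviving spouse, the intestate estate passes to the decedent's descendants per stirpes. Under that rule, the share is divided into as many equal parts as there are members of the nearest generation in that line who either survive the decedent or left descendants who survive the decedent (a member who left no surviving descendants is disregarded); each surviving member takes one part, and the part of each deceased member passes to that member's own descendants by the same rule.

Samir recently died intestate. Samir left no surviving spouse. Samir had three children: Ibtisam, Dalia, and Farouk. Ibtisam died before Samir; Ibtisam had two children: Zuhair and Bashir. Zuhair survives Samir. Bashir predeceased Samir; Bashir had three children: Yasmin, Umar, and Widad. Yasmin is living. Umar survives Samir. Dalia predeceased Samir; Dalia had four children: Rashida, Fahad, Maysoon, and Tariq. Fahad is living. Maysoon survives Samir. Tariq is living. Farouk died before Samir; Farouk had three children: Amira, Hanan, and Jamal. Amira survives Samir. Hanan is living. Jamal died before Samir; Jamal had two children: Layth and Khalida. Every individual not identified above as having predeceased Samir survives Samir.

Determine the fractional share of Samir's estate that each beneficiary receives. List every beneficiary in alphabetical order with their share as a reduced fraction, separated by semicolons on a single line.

There is no surviving spouse, so the entire estate passes to Samir's descendants per stirpes.
The estate is divided into 3 equal shares of 1/3 among Ibtisam, Dalia, Farouk.
Ibtisam predeceased; the 1/3 allotted to Ibtisam's branch passes to Ibtisam's issue by representation.
The 1/3 is divided into 2 equal shares of 1/6 among Zuhair, Bashir.
Zuhair is living and takes 1/6.
Bashir predeceased; the 1/6 allotted to Bashir's branch passes to Bashir's issue by representation.
The 1/6 is divided into 3 equal shares of 1/18 among Yasmin, Umar, Widad.
Yasmin is living and takes 1/18.
Umar is living and takes 1/18.
Widad is living and takes 1/18.
Dalia predeceased; the 1/3 allotted to Dalia's branch passes to Dalia's issue by representation.
The 1/3 is divided into 4 equal shares of 1/12 among Rashida, Fahad, Maysoon, Tariq.
Rashida is living and takes 1/12.
Fahad is living and takes 1/12.
Maysoon is living and takes 1/12.
Tariq is living and takes 1/12.
Farouk predeceased; the 1/3 allotted to Farouk's branch passes to Farouk's issue by representation.
The 1/3 is divided into 3 equal shares of 1/9 among Amira, Hanan, Jamal.
Amira is living and takes 1/9.
Hanan is living and takes 1/9.
Jamal predeceased; the 1/9 allotted to Jamal's branch passes to Jamal's issue by representation.
The 1/9 is divided into 2 equal shares of 1/18 among Layth, Khalida.
Layth is living and takes 1/18.
Khalida is living and takes 1/18.

Amira 1/9; Fahad 1/12; Hanan 1/9; Khalida 1/18; Layth 1/18; Maysoon 1/12; Rashida 1/12; Tariq 1/12; Umar 1/18; Widad 1/18; Yasmin 1/18; Zuhair 1/6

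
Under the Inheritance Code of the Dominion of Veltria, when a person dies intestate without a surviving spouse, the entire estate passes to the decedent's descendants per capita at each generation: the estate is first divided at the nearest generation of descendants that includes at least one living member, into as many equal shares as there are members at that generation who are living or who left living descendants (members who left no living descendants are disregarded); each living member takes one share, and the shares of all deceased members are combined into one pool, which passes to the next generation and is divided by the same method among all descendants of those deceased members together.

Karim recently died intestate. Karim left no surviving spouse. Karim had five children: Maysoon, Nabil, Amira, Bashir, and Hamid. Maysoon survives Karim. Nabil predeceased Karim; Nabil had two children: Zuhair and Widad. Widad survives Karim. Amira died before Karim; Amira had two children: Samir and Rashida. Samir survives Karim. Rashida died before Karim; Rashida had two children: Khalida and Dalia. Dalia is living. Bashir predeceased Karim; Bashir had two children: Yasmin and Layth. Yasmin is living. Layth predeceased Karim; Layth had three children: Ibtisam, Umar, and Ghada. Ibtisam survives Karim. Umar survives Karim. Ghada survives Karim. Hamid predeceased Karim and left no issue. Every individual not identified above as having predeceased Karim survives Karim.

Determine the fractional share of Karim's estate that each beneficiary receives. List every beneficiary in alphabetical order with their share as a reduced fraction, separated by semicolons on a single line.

There is no surviving spouse, so the entire estate passes to Karim's descendants per capita at each generation.
At generation 1 (Maysoon, Nabil, Amira, Bashir) there are 4 shares of (1)/4 = 1/4 each.
Living: Maysoon — each takes 1/4.
Deceased: Nabil, Amira, and Bashir. Their combined 3/4 is pooled and carried to generation 2.
At generation 2 (Zuhair, Widad, Samir, Rashida, Yasmin, Layth) there are 6 shares of (3/4)/6 = 1/8 each.
Living: Zuhair, Widad, Samir, and Yasmin — each takes 1/8.
Deceased: Rashida and Layth. Their combined 1/4 is pooled and carried to generation 3.
At generation 3 (Khalida, Dalia, Ibtisam, Umar, Ghada) there are 5 shares of (1/4)/5 = 1/20 each.
Living: Khalida, Dalia, Ibtisam, Umar, and Ghada — each takes 1/20.

Dalia 1/20; Ghada 1/20; Ibtisam 1/20; Khalida 1/20; Maysoon 1/4; Samir 1/8; Umar 1/20; Widad 1/8; Yasmin 1/8; Zuhair 1/8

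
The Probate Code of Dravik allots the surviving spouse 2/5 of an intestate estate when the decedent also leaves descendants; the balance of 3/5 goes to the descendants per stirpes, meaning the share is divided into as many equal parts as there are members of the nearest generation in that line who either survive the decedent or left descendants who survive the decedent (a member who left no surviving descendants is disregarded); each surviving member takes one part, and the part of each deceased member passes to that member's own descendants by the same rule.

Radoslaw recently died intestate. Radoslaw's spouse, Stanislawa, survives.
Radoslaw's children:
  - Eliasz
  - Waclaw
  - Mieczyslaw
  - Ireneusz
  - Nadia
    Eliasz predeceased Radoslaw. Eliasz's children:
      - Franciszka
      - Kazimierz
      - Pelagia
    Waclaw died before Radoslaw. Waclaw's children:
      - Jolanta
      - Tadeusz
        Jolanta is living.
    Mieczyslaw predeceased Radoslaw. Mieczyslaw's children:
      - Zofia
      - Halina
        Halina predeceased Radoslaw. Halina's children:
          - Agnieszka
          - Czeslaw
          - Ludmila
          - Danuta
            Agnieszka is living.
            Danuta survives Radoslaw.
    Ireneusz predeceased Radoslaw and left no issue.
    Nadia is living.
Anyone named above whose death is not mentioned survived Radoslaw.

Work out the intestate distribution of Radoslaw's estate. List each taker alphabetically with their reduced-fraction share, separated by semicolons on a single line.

Stanislawa, as surviving spouse, takes 2/5.
The remaining 3/5 passes to Radoslaw's descendants per stirpes.
Ireneusz left no surviving issue, so that branch lapses and is disregarded.
The 3/5 is divided into 4 equal shares of 3/20 among Eliasz, Waclaw, Mieczyslaw, Nadia.
Eliasz predeceased; the 3/20 allotted to Eliasz's branch passes to Eliasz's issue by representation.
The 3/20 is divided into 3 equal shares of 1/20 among Franciszka, Kazimierz, Pelagia.
Franciszka is living and takes 1/20.
Kazimierz is living and takes 1/20.
Pelagia is living and takes 1/20.
Waclaw predeceased; the 3/20 allotted to Waclaw's branch passes to Waclaw's issue by representation.
The 3/20 is divided into 2 equal shares of 3/40 among Jolanta, Tadeusz.
Jolanta is living and takes 3/40.
Tadeusz is living and takes 3/40.
Mieczyslaw predeceased; the 3/20 allotted to Mieczyslaw's branch passes to Mieczyslaw's issue by representation.
The 3/20 is divided into 2 equal shares of 3/40 among Zofia, Halina.
Zofia is living and takes 3/40.
Halina predeceased; the 3/40 allotted to Halina's branch passes to Halina's issue by representation.
The 3/40 is divided into 4 equal shares of 3/160 among Agnieszka, Czeslaw, Ludmila, Danuta.
Agnieszka is living and takes 3/160.
Czeslaw is living and takes 3/160.
Ludmila is living and takes 3/160.
Danuta is living and takes 3/160.
Nadia is living and takes 3/20.

Agnieszka 3/160; Czeslaw 3/160; Danuta 3/160; Franciszka 1/20; Jolanta 3/40; Kazimierz 1/20; Ludmila 3/160; Nadia 3/20; Pelagia 1/20; Stanislawa 2/5; Tadeusz 3/40; Zofia 3/40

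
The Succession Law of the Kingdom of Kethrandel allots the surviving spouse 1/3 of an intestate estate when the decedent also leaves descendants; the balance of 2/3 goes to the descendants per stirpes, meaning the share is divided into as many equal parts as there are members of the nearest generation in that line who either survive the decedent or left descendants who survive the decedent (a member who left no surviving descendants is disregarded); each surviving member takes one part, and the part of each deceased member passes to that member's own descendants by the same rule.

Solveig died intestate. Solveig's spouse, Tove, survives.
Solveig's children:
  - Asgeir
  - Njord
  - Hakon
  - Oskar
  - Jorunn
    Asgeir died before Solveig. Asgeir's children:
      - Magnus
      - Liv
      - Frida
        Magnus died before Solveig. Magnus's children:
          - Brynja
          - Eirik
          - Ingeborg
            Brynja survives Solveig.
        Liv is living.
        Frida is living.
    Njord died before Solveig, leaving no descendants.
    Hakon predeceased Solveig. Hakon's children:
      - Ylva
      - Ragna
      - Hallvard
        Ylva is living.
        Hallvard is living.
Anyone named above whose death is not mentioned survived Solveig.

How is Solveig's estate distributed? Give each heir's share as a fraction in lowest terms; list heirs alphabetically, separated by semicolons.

Brynja 1/54; Eirik 1/54; Frida 1/18; Hallvard 1/18; Ingeborg 1/54; Jorunn 1/6; Liv 1/18; Oskar 1/6; Ragna 1/18; Tove 1/3; Ylva 1/18

Tove, as surviving spouse, takes 1/3.
The remaining 2/3 passes to Solveig's descendants per stirpes.
Njord left no surviving issue, so that branch lapses and is disregarded.
The 2/3 is divided into 4 equal shares of 1/6 among Asgeir, Hakon, Oskar, Jorunn.
Asgeir predeceased; the 1/6 allotted to Asgeir's branch passes to Asgeir's issue by representation.
The 1/6 is divided into 3 equal shares of 1/18 among Magnus, Liv, Frida.
Magnus predeceased; the 1/18 allotted to Magnus's branch passes to Magnus's issue by representation.
The 1/18 is divided into 3 equal shares of 1/54 among Brynja, Eirik, Ingeborg.
Brynja is living and takes 1/54.
Eirik is living and takes 1/54.
Ingeborg is living and takes 1/54.
Liv is living and takes 1/18.
Frida is living and takes 1/18.
Hakon predeceased; the 1/6 allotted to Hakon's branch passes to Hakon's issue by representation.
The 1/6 is divided into 3 equal shares of 1/18 among Ylva, Ragna, Hallvard.
Ylva is living and takes 1/18.
Ragna is living and takes 1/18.
Hallvard is living and takes 1/18.
Oskar is living and takes 1/6.
Jorunn is living and takes 1/6.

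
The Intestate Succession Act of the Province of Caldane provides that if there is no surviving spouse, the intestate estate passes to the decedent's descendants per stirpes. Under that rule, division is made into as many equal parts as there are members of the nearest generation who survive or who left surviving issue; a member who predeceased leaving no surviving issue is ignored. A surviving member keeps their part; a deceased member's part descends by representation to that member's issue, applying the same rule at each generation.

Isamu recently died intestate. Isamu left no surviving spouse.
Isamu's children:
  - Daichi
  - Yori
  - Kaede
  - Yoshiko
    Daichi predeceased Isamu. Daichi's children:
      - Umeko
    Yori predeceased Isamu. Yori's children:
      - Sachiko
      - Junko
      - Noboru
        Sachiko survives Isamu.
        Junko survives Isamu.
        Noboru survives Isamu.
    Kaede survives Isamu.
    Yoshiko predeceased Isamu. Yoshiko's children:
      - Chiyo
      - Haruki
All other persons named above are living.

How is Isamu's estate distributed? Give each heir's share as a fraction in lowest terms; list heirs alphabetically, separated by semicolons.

There is no surviving spouse, so the entire estate passes to Isamu's descendants per stirpes.
The estate is divided into 4 equal shares of 1/4 among Daichi, Yori, Kaede, Yoshiko.
Daichi predeceased; the 1/4 allotted to Daichi's branch passes to Daichi's issue by representation.
Umeko is the sole taker at this level and receives the full 1/4.
Yori predeceased; the 1/4 allotted to Yori's branch passes to Yori's issue by representation.
The 1/4 is divided into 3 equal shares of 1/12 among Sachiko, Junko, Noboru.
Sachiko is living and takes 1/12.
Junko is living and takes 1/12.
Noboru is living and takes 1/12.
Kaede is living and takes 1/4.
Yoshiko predeceased; the 1/4 allotted to Yoshiko's branch passes to Yoshiko's issue by representation.
The 1/4 is divided into 2 equal shares of 1/8 among Chiyo, Haruki.
Chiyo is living and takes 1/8.
Haruki is living and takes 1/8.

Chiyo 1/8; Haruki 1/8; Junko 1/12; Kaede 1/4; Noboru 1/12; Sachiko 1/12; Umeko 1/4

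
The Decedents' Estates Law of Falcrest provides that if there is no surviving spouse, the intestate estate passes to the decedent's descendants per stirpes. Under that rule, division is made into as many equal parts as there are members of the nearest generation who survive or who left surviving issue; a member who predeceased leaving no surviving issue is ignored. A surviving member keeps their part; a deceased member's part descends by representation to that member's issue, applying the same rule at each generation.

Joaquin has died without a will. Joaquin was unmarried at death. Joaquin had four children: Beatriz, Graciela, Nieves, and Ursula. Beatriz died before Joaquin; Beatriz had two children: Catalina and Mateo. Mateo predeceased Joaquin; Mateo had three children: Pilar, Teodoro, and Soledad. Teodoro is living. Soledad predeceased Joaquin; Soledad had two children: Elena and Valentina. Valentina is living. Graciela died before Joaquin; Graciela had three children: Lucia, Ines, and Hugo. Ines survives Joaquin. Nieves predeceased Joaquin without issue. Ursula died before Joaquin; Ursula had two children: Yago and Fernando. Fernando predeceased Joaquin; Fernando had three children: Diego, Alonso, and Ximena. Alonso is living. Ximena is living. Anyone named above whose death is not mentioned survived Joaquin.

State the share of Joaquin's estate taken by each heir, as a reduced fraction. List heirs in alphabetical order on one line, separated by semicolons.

There is no surviving spouse, so the entire estate passes to Joaquin's descendants per stirpes.
Nieves left no surviving issue, so that branch lapses and is disregarded.
The estate is divided into 3 equal shares of 1/3 among Beatriz, Graciela, Ursula.
Beatriz predeceased; the 1/3 allotted to Beatriz's branch passes to Beatriz's issue by representation.
The 1/3 is divided into 2 equal shares of 1/6 among Catalina, Mateo.
Catalina is living and takes 1/6.
Mateo predeceased; the 1/6 allotted to Mateo's branch passes to Mateo's issue by representation.
The 1/6 is divided into 3 equal shares of 1/18 among Pilar, Teodoro, Soledad.
Pilar is living and takes 1/18.
Teodoro is living and takes 1/18.
Soledad predeceased; the 1/18 allotted to Soledad's branch passes to Soledad's issue by representation.
The 1/18 is divided into 2 equal shares of 1/36 among Elena, Valentina.
Elena is living and takes 1/36.
Valentina is living and takes 1/36.
Graciela predeceased; the 1/3 allotted to Graciela's branch passes to Graciela's issue by representation.
The 1/3 is divided into 3 equal shares of 1/9 among Lucia, Ines, Hugo.
Lucia is living and takes 1/9.
Ines is living and takes 1/9.
Hugo is living and takes 1/9.
Ursula predeceased; the 1/3 allotted to Ursula's branch passes to Ursula's issue by representation.
The 1/3 is divided into 2 equal shares of 1/6 among Yago, Fernando.
Yago is living and takes 1/6.
Fernando predeceased; the 1/6 allotted to Fernando's branch passes to Fernando's issue by representation.
The 1/6 is divided into 3 equal shares of 1/18 among Diego, Alonso, Ximena.
Diego is living and takes 1/18.
Alonso is living and takes 1/18.
Ximena is living and takes 1/18.

Alonso 1/18; Catalina 1/6; Diego 1/18; Elena 1/36; Hugo 1/9; Ines 1/9; Lucia 1/9; Pilar 1/18; Teodoro 1/18; Valentina 1/36; Ximena 1/18; Yago 1/6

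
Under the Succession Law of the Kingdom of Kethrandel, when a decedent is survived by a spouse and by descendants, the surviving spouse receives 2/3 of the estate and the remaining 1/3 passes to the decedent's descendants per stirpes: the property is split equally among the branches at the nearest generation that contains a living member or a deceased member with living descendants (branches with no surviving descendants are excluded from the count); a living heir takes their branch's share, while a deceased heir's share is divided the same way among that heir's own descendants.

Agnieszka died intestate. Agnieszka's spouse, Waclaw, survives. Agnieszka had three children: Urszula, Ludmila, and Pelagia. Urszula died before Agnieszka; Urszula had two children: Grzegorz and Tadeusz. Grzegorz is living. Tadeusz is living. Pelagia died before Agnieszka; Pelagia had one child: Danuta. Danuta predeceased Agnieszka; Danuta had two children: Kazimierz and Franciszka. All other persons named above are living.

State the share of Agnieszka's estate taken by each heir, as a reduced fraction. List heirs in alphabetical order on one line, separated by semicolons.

Franciszka 1/18; Grzegorz 1/18; Kazimierz 1/18; Ludmila 1/9; Tadeusz 1/18; Waclaw 2/3

Waclaw, as surviving spouse, takes 2/3.
The remaining 1/3 passes to Agnieszka's descendants per stirpes.
The 1/3 is divided into 3 equal shares of 1/9 among Urszula, Ludmila, Pelagia.
Urszula predeceased; the 1/9 allotted to Urszula's branch passes to Urszula's issue by representation.
The 1/9 is divided into 2 equal shares of 1/18 among Grzegorz, Tadeusz.
Grzegorz is living and takes 1/18.
Tadeusz is living and takes 1/18.
Ludmila is living and takes 1/9.
Pelagia predeceased; the 1/9 allotted to Pelagia's branch passes to Pelagia's issue by representation.
Danuta's line is the sole branch at this level, so the full 1/9 passes to Danuta's issue by representation.
The 1/9 is divided into 2 equal shares of 1/18 among Kazimierz, Franciszka.
Kazimierz is living and takes 1/18.
Franciszka is living and takes 1/18.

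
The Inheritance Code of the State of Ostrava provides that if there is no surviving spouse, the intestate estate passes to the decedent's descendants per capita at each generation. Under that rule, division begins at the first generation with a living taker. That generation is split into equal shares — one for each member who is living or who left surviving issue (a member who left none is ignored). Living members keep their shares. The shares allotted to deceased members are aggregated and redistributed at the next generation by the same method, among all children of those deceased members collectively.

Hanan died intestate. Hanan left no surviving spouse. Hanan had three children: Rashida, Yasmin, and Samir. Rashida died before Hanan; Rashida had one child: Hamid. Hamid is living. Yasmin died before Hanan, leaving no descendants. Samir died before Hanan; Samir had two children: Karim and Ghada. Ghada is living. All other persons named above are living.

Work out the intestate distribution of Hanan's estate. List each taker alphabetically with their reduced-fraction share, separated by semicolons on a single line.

Ghada 1/3; Hamid 1/3; Karim 1/3

There is no surviving spouse, so the entire estate passes to Hanan's descendants per capita at each generation.
No one at generation 1 (Rashida, Samir) is living; moving to the next generation.
At generation 2 (Hamid, Karim, Ghada) there are 3 shares of (1)/3 = 1/3 each.
Living: Hamid, Karim, and Ghada — each takes 1/3.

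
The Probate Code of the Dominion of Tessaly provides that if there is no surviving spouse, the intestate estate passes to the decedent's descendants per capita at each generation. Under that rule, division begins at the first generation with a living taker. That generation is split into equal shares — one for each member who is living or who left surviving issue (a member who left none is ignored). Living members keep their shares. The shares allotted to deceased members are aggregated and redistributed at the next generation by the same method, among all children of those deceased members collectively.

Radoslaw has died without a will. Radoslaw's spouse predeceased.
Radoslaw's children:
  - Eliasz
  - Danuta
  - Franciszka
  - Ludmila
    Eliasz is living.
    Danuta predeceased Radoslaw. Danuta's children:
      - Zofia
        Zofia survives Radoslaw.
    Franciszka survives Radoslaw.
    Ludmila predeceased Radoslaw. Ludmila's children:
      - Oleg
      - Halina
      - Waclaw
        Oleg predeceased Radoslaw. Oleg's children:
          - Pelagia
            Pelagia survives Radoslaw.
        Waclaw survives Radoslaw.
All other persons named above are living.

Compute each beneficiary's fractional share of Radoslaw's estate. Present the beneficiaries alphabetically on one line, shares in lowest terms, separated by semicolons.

There is no surviving spouse, so the entire estate passes to Radoslaw's descendants per capita at each generation.
At generation 1 (Eliasz, Danuta, Franciszka, Ludmila) there are 4 shares of (1)/4 = 1/4 each.
Living: Eliasz and Franciszka — each takes 1/4.
Deceased: Danuta and Ludmila. Their combined 1/2 is pooled and carried to generation 2.
At generation 2 (Zofia, Oleg, Halina, Waclaw) there are 4 shares of (1/2)/4 = 1/8 each.
Living: Zofia, Halina, and Waclaw — each takes 1/8.
Deceased: Oleg. That 1/8 share is carried to generation 3.
At generation 3 (Pelagia) there are 1 shares of (1/8)/1 = 1/8 each.
Living: Pelagia — each takes 1/8.

Eliasz 1/4; Franciszka 1/4; Halina 1/8; Pelagia 1/8; Waclaw 1/8; Zofia 1/8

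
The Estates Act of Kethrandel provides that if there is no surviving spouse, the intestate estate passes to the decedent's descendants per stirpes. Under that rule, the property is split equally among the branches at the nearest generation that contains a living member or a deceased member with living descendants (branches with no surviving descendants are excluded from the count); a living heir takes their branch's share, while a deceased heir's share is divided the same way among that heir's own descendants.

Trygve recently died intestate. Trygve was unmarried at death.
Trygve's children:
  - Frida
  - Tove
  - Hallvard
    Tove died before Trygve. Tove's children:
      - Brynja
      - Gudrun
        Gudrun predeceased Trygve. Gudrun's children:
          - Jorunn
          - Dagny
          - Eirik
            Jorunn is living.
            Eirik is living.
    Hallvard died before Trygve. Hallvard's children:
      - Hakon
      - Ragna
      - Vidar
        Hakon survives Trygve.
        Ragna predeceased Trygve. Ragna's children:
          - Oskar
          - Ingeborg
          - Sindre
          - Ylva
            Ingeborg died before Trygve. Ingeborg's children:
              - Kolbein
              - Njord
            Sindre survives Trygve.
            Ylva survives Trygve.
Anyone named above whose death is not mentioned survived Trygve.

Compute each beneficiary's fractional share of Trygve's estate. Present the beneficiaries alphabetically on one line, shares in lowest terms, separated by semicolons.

There is no surviving spouse, so the entire estate passes to Trygve's descendants per stirpes.
The estate is divided into 3 equal shares of 1/3 among Frida, Tove, Hallvard.
Frida is living and takes 1/3.
Tove predeceased; the 1/3 allotted to Tove's branch passes to Tove's issue by representation.
The 1/3 is divided into 2 equal shares of 1/6 among Brynja, Gudrun.
Brynja is living and takes 1/6.
Gudrun predeceased; the 1/6 allotted to Gudrun's branch passes to Gudrun's issue by representation.
The 1/6 is divided into 3 equal shares of 1/18 among Jorunn, Dagny, Eirik.
Jorunn is living and takes 1/18.
Dagny is living and takes 1/18.
Eirik is living and takes 1/18.
Hallvard predeceased; the 1/3 allotted to Hallvard's branch passes to Hallvard's issue by representation.
The 1/3 is divided into 3 equal shares of 1/9 among Hakon, Ragna, Vidar.
Hakon is living and takes 1/9.
Ragna predeceased; the 1/9 allotted to Ragna's branch passes to Ragna's issue by representation.
The 1/9 is divided into 4 equal shares of 1/36 among Oskar, Ingeborg, Sindre, Ylva.
Oskar is living and takes 1/36.
Ingeborg predeceased; the 1/36 allotted to Ingeborg's branch passes to Ingeborg's issue by representation.
The 1/36 is divided into 2 equal shares of 1/72 among Kolbein, Njord.
Kolbein is living and takes 1/72.
Njord is living and takes 1/72.
Sindre is living and takes 1/36.
Ylva is living and takes 1/36.
Vidar is living and takes 1/9.

Brynja 1/6; Dagny 1/18; Eirik 1/18; Frida 1/3; Hakon 1/9; Jorunn 1/18; Kolbein 1/72; Njord 1/72; Oskar 1/36; Sindre 1/36; Vidar 1/9; Ylva 1/36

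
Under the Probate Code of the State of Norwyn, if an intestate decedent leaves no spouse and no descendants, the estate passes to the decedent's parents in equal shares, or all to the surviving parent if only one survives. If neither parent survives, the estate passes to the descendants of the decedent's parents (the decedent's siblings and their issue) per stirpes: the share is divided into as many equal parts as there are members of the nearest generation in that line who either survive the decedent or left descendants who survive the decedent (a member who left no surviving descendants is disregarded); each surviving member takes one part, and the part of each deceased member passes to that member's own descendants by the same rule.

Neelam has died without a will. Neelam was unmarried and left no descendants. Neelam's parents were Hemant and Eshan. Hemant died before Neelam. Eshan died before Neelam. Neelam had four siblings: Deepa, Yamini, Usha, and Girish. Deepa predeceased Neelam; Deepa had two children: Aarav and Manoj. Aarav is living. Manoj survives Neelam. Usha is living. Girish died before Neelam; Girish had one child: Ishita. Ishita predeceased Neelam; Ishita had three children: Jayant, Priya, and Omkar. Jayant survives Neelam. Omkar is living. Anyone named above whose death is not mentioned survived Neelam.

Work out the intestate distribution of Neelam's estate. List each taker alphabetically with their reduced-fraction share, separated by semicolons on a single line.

Aarav 1/8; Jayant 1/12; Manoj 1/8; Omkar 1/12; Priya 1/12; Usha 1/4; Yamini 1/4

Neither parent survives and there are no descendants, so the estate passes to Neelam's siblings and their issue per stirpes.
The estate is divided into 4 equal shares of 1/4 among Deepa, Yamini, Usha, Girish.
Deepa predeceased; the 1/4 allotted to Deepa's branch passes to Deepa's issue by representation.
The 1/4 is divided into 2 equal shares of 1/8 among Aarav, Manoj.
Aarav is living and takes 1/8.
Manoj is living and takes 1/8.
Yamini is living and takes 1/4.
Usha is living and takes 1/4.
Girish predeceased; the 1/4 allotted to Girish's branch passes to Girish's issue by representation.
Ishita's line is the sole branch at this level, so the full 1/4 passes to Ishita's issue by representation.
The 1/4 is divided into 3 equal shares of 1/12 among Jayant, Priya, Omkar.
Jayant is living and takes 1/12.
Priya is living and takes 1/12.
Omkar is living and takes 1/12.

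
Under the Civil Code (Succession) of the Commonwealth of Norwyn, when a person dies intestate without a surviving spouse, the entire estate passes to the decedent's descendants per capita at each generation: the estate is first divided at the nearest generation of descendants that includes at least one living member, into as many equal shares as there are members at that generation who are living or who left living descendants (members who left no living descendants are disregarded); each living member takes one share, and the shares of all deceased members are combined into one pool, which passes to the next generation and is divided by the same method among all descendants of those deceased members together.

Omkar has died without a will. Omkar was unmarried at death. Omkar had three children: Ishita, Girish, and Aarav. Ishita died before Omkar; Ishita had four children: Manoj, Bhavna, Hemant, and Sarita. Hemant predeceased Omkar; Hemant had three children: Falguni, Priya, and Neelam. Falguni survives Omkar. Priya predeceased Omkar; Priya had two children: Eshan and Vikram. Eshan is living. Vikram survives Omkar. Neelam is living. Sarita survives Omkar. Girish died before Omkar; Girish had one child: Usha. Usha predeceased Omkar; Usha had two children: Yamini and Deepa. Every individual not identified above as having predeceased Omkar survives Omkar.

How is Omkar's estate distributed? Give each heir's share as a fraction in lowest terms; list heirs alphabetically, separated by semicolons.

Aarav 1/3; Bhavna 2/15; Deepa 4/75; Eshan 2/75; Falguni 4/75; Manoj 2/15; Neelam 4/75; Sarita 2/15; Vikram 2/75; Yamini 4/75

There is no surviving spouse, so the entire estate passes to Omkar's descendants per capita at each generation.
At generation 1 (Ishita, Girish, Aarav) there are 3 shares of (1)/3 = 1/3 each.
Living: Aarav — each takes 1/3.
Deceased: Ishita and Girish. Their combined 2/3 is pooled and carried to generation 2.
At generation 2 (Manoj, Bhavna, Hemant, Sarita, Usha) there are 5 shares of (2/3)/5 = 2/15 each.
Living: Manoj, Bhavna, and Sarita — each takes 2/15.
Deceased: Hemant and Usha. Their combined 4/15 is pooled and carried to generation 3.
At generation 3 (Falguni, Priya, Neelam, Yamini, Deepa) there are 5 shares of (4/15)/5 = 4/75 each.
Living: Falguni, Neelam, Yamini, and Deepa — each takes 4/75.
Deceased: Priya. That 4/75 share is carried to generation 4.
At generation 4 (Eshan, Vikram) there are 2 shares of (4/75)/2 = 2/75 each.
Living: Eshan and Vikram — each takes 2/75.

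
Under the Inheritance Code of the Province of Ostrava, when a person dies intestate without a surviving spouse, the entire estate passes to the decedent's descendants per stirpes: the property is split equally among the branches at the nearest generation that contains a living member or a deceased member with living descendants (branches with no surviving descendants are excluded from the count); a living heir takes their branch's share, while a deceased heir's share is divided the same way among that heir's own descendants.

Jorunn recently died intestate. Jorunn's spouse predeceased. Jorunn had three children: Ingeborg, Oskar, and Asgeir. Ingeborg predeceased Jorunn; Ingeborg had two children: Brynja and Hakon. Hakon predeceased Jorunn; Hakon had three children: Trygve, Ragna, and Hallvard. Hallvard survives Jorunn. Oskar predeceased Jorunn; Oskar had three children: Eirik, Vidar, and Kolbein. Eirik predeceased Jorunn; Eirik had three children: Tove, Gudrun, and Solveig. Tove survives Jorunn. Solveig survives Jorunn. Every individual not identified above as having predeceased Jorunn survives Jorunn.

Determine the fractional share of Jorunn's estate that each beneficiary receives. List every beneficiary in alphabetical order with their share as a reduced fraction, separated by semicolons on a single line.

Asgeir 1/3; Brynja 1/6; Gudrun 1/27; Hallvard 1/18; Kolbein 1/9; Ragna 1/18; Solveig 1/27; Tove 1/27; Trygve 1/18; Vidar 1/9

There is no surviving spouse, so the entire estate passes to Jorunn's descendants per stirpes.
The estate is divided into 3 equal shares of 1/3 among Ingeborg, Oskar, Asgeir.
Ingeborg predeceased; the 1/3 allotted to Ingeborg's branch passes to Ingeborg's issue by representation.
The 1/3 is divided into 2 equal shares of 1/6 among Brynja, Hakon.
Brynja is living and takes 1/6.
Hakon predeceased; the 1/6 allotted to Hakon's branch passes to Hakon's issue by representation.
The 1/6 is divided into 3 equal shares of 1/18 among Trygve, Ragna, Hallvard.
Trygve is living and takes 1/18.
Ragna is living and takes 1/18.
Hallvard is living and takes 1/18.
Oskar predeceased; the 1/3 allotted to Oskar's branch passes to Oskar's issue by representation.
The 1/3 is divided into 3 equal shares of 1/9 among Eirik, Vidar, Kolbein.
Eirik predeceased; the 1/9 allotted to Eirik's branch passes to Eirik's issue by representation.
The 1/9 is divided into 3 equal shares of 1/27 among Tove, Gudrun, Solveig.
Tove is living and takes 1/27.
Gudrun is living and takes 1/27.
Solveig is living and takes 1/27.
Vidar is living and takes 1/9.
Kolbein is living and takes 1/9.
Asgeir is living and takes 1/3.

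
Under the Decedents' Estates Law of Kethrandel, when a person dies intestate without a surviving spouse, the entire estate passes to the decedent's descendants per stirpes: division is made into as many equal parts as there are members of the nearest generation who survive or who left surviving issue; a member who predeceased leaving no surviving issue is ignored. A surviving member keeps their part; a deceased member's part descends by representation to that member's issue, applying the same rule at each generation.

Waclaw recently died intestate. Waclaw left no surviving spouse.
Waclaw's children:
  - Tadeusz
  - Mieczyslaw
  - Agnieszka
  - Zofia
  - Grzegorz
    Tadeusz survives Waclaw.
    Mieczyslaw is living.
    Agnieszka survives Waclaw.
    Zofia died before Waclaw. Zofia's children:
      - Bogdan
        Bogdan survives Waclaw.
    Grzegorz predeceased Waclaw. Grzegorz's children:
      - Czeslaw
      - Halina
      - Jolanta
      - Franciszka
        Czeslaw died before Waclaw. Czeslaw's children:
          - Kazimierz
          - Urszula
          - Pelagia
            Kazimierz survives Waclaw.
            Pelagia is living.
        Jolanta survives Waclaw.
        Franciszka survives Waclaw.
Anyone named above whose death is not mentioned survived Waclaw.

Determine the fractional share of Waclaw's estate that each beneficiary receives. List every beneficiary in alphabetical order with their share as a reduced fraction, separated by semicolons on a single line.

Agnieszka 1/5; Bogdan 1/5; Franciszka 1/20; Halina 1/20; Jolanta 1/20; Kazimierz 1/60; Mieczyslaw 1/5; Pelagia 1/60; Tadeusz 1/5; Urszula 1/60

There is no surviving spouse, so the entire estate passes to Waclaw's descendants per stirpes.
The estate is divided into 5 equal shares of 1/5 among Tadeusz, Mieczyslaw, Agnieszka, Zofia, Grzegorz.
Tadeusz is living and takes 1/5.
Mieczyslaw is living and takes 1/5.
Agnieszka is living and takes 1/5.
Zofia predeceased; the 1/5 allotted to Zofia's branch passes to Zofia's issue by representation.
Bogdan is the sole taker at this level and receives the full 1/5.
Grzegorz predeceased; the 1/5 allotted to Grzegorz's branch passes to Grzegorz's issue by representation.
The 1/5 is divided into 4 equal shares of 1/20 among Czeslaw, Halina, Jolanta, Franciszka.
Czeslaw predeceased; the 1/20 allotted to Czeslaw's branch passes to Czeslaw's issue by representation.
The 1/20 is divided into 3 equal shares of 1/60 among Kazimierz, Urszula, Pelagia.
Kazimierz is living and takes 1/60.
Urszula is living and takes 1/60.
Pelagia is living and takes 1/60.
Halina is living and takes 1/20.
Jolanta is living and takes 1/20.
Franciszka is living and takes 1/20.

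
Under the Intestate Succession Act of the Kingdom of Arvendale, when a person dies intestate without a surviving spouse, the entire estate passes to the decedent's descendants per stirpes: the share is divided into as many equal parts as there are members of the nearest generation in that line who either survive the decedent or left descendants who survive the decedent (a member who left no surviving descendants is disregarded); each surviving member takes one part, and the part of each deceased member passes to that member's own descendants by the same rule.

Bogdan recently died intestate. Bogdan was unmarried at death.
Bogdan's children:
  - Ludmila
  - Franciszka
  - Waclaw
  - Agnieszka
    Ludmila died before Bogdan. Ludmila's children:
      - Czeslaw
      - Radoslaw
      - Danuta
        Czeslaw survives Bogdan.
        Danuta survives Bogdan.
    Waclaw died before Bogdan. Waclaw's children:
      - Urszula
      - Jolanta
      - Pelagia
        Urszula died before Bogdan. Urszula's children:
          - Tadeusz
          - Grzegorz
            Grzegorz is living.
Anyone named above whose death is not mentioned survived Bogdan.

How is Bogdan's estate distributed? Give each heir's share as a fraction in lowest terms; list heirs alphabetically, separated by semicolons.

There is no surviving spouse, so the entire estate passes to Bogdan's descendants per stirpes.
The estate is divided into 4 equal shares of 1/4 among Ludmila, Franciszka, Waclaw, Agnieszka.
Ludmila predeceased; the 1/4 allotted to Ludmila's branch passes to Ludmila's issue by representation.
The 1/4 is divided into 3 equal shares of 1/12 among Czeslaw, Radoslaw, Danuta.
Czeslaw is living and takes 1/12.
Radoslaw is living and takes 1/12.
Danuta is living and takes 1/12.
Franciszka is living and takes 1/4.
Waclaw predeceased; the 1/4 allotted to Waclaw's branch passes to Waclaw's issue by representation.
The 1/4 is divided into 3 equal shares of 1/12 among Urszula, Jolanta, Pelagia.
Urszula predeceased; the 1/12 allotted to Urszula's branch passes to Urszula's issue by representation.
The 1/12 is divided into 2 equal shares of 1/24 among Tadeusz, Grzegorz.
Tadeusz is living and takes 1/24.
Grzegorz is living and takes 1/24.
Jolanta is living and takes 1/12.
Pelagia is living and takes 1/12.
Agnieszka is living and takes 1/4.

Agnieszka 1/4; Czeslaw 1/12; Danuta 1/12; Franciszka 1/4; Grzegorz 1/24; Jolanta 1/12; Pelagia 1/12; Radoslaw 1/12; Tadeusz 1/24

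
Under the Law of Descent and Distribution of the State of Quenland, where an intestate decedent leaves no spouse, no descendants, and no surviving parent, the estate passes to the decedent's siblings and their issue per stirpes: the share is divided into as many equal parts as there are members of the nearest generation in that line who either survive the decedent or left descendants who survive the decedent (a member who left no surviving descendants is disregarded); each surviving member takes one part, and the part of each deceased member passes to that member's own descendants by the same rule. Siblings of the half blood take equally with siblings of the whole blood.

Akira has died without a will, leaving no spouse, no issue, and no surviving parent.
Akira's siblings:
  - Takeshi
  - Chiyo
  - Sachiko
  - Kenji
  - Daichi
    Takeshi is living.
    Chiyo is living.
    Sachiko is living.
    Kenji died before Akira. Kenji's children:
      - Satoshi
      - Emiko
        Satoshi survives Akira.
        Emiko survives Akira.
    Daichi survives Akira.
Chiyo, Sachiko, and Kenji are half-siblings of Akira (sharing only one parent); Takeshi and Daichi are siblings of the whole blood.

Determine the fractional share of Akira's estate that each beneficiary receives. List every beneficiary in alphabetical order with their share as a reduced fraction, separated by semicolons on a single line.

No spouse, descendants, or parent survives, so the estate passes to Akira's siblings per stirpes.
Half-blood and whole-blood siblings take equally under the stated rule.
The estate is divided into 5 equal shares of 1/5 among Takeshi, Chiyo, Sachiko, Kenji, Daichi.
Takeshi is living and takes 1/5.
Chiyo is living and takes 1/5.
Sachiko is living and takes 1/5.
Kenji predeceased; the 1/5 allotted to Kenji's branch passes to Kenji's issue by representation.
The 1/5 is divided into 2 equal shares of 1/10 among Satoshi, Emiko.
Satoshi is living and takes 1/10.
Emiko is living and takes 1/10.
Daichi is living and takes 1/5.

Chiyo 1/5; Daichi 1/5; Emiko 1/10; Sachiko 1/5; Satoshi 1/10; Takeshi 1/5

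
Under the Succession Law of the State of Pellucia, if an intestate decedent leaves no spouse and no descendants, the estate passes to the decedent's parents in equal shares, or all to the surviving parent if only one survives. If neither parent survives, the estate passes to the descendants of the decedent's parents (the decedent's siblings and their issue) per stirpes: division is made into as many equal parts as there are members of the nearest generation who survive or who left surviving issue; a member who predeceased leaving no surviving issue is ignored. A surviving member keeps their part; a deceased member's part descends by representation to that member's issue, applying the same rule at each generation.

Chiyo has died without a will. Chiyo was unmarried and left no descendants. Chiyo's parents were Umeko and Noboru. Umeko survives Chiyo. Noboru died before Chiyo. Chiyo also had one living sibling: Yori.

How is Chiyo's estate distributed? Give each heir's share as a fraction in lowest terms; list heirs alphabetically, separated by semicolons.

Only one parent, Umeko, survives, so Umeko takes the entire estate. The siblings take nothing because a surviving parent has priority.

Umeko 1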